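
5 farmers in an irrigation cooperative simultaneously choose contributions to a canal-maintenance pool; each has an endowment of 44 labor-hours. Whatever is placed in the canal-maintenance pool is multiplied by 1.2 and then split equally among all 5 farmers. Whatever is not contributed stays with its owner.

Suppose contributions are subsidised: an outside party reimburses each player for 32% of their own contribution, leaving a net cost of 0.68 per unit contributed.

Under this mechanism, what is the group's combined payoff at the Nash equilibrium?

The effective private return is (1.2/5) / 0.68 = 0.3529, which is still under 1, so the mechanism doesn't change anyone's dominant strategy: zero contribution.
At the Nash equilibrium no one contributes; group total payoff = 5 × 44 = 220.

220.00 labor-hours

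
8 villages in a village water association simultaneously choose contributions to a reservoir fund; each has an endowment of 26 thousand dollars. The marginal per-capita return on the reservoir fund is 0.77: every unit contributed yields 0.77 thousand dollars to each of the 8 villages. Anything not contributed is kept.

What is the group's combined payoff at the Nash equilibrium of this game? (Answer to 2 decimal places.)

The private return per contributed unit is 0.77 < 1, so contributing 0 is dominant for every player. At the Nash equilibrium everyone keeps their 26, and the group total is 8 × 26 = 208.

208.00 thousand dollars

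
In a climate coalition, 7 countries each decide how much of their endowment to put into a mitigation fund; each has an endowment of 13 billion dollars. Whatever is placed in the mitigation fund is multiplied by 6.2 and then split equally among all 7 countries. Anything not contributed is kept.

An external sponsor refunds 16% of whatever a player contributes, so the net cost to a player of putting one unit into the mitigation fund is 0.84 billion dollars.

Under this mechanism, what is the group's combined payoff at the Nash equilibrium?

The effective private return per unit is now (6.2/7) / 0.84 = 1.0544 > 1, so every player's dominant strategy flips to full contribution.
So the Nash equilibrium is full contribution by all 7; the group earns 7 × (13 × 0.16 + 6.2 × 13) = 578.76.

578.76 billion dollars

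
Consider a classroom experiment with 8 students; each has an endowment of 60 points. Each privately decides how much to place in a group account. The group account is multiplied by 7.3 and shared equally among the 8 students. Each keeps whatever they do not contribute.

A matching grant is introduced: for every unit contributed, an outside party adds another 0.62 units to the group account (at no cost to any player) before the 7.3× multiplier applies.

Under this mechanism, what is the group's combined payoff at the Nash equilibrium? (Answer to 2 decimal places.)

With the mechanism, a contributed unit returns 7.3 × 1.62 / 8 = 1.4783 per unit of net cost to the contributor — now above 1 — so contributing fully is weakly dominant for every player.
So the Nash equilibrium is full contribution by all 8; the group earns 7.3 × 1.62 × 480 = 5676.48.

5676.48 points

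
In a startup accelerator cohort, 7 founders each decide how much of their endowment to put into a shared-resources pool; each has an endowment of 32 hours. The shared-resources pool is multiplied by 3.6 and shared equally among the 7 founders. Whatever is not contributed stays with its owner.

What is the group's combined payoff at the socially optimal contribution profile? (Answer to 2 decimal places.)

Each contributed unit returns 3.600 to the group as a whole (0.5143 to each of 7 players), which exceeds 1, so the social optimum is full contribution: group total = 3.600 × 224 = 806.40.

806.40 hours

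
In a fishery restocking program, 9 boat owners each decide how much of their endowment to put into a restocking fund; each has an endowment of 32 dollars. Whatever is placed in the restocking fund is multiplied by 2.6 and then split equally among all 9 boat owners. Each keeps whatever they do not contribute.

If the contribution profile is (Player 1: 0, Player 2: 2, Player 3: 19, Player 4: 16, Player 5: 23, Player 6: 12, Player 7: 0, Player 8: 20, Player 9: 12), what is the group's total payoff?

454.40 dollars

Total contributed: 0 + 2 + 19 + 16 + 23 + 12 + 0 + 20 + 12 = 104; total kept: 9 × 32 − 104 = 184.
The restocking fund pays out 2.6 × 104 = 270.40 in aggregate.
Group total = 184 + 270.40 = 454.40.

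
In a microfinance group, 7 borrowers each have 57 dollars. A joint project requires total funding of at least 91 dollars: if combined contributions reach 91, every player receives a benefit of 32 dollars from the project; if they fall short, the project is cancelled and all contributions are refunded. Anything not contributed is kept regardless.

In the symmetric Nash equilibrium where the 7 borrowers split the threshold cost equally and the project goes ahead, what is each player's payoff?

76 dollars

Equal share of the threshold: 91/7 = 13.
At this profile no one gains by cutting their contribution: any cut drops the total below 91, the project is cancelled, contributions are refunded, and the deviator ends with 57, which is less than 57 − 13 + 32 = 76. Contributing more than 13 just wastes the excess. So contributing exactly 13 is a best response.
Each player's payoff: 57 − 13 + 32 = 76.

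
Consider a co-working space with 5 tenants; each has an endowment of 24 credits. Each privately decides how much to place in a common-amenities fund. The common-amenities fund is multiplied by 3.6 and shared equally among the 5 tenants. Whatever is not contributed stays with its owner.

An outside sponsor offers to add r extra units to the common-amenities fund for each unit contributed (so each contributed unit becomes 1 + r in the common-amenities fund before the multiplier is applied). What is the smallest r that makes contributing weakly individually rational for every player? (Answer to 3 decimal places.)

With matching at rate r, one contributed unit becomes (1 + r) in the common-amenities fund and returns 3.6 × (1 + r) / 5 to the contributor.
Setting this equal to 1: 1 + r = 5/3.6 = 1.3889.
So the minimum matching rate is r = 1.3889 − 1 = 0.389.

0.389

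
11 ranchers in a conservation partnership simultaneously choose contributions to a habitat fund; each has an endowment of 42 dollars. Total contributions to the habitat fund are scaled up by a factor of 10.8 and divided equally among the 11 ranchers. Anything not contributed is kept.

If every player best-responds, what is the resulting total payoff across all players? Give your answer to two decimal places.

Each contributed unit returns 10.8/11 = 0.9818 to its contributor — below 1 — so contributing 0 is dominant for every player. At the Nash equilibrium everyone keeps their 42, and the group total is 11 × 42 = 462.

462.00 dollars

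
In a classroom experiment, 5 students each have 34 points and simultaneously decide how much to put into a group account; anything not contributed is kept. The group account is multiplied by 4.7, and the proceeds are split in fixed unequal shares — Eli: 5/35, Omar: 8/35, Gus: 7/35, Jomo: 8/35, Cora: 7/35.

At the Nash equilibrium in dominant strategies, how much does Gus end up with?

Each unit j contributes comes back to j as 4.7 × (j's share), so j prefers to contribute only if that share exceeds 1/4.7 = 0.2128; otherwise keeping the unit dominates.
Omar and Jomo are above the threshold, contributing 34 each; the remaining 3 contribute 0. Total contributed: 68.
Gus keeps 34 and receives 4.7 × 68 × 7/35 = 63.92 from the group account, for a payoff of 97.92.

97.92 points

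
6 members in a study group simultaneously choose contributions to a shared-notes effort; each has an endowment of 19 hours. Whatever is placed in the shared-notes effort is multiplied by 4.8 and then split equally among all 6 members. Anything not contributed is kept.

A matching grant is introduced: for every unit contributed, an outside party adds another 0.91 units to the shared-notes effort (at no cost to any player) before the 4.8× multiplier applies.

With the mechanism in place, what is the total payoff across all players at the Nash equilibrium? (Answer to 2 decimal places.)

1045.15 hours

The effective private return per unit is now 4.8 × 1.91 / 6 = 1.5280 > 1, so every player's dominant strategy flips to full contribution.
So the Nash equilibrium is full contribution by all 6; the group earns 4.8 × 1.91 × 114 = 1045.15.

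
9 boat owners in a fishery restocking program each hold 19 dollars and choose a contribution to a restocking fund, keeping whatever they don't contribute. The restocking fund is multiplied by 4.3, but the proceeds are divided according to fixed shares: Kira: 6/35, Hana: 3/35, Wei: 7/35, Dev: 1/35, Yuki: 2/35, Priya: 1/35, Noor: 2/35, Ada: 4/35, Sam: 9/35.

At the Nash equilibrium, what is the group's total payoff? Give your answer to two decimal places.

Each unit j contributes comes back to j as 4.3 × (j's share), so j prefers to contribute only if that share exceeds 1/4.3 = 0.2326; otherwise keeping the unit dominates.
The only share above 0.2326 is Sam's 9/35, contributing 19; the remaining 8 contribute 0. Total contributed: 19.
The restocking fund pays out 4.3 × 19 = 81.70 in total (split across the unequal shares, but the aggregate is all that matters for the group sum).
The 8 free-riders keep 19 each, adding 152. Group total = 152 + 81.70 = 233.70.

233.70 dollars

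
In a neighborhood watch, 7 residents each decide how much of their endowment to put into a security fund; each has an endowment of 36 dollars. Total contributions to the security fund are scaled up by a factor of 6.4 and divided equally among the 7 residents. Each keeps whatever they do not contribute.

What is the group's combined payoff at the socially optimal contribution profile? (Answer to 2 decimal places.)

1612.80 dollars

Each contributed unit returns 6.400 to the group as a whole (0.9143 to each of 7 players), which exceeds 1, so the social optimum is full contribution: group total = 6.400 × 252 = 1612.80.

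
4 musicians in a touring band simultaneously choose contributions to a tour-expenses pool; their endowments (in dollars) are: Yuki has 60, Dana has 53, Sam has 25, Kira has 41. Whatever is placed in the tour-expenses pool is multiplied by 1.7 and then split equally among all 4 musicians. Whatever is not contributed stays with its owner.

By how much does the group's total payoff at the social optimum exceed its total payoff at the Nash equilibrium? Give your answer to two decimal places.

The private return per contributed unit is 1.7/4 = 0.4250 < 1 for every player regardless of endowment, so the Nash equilibrium is zero contribution and the group total is Σ E_j = 60 + 53 + 25 + 41 = 179.
Each contributed unit returns 1.700 to the group, so the social optimum is full contribution by everyone: group total = 1.700 × 179 = 304.30.
Efficiency loss = (1.700 − 1) × 179 = 125.30.

125.30 dollars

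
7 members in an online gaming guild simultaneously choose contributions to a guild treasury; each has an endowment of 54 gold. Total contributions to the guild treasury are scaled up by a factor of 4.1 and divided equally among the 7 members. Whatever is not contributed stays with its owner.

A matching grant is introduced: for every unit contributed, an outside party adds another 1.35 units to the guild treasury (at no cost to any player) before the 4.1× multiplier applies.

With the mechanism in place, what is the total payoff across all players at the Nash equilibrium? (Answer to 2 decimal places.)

Under the mechanism each unit contributed yields 4.1 × 2.35 / 7 = 1.3764 back to its contributor per unit of net cost, which exceeds 1, making full contribution the dominant choice for everyone.
So the Nash equilibrium is full contribution by all 7; the group earns 4.1 × 2.35 × 378 = 3642.03.

3642.03 gold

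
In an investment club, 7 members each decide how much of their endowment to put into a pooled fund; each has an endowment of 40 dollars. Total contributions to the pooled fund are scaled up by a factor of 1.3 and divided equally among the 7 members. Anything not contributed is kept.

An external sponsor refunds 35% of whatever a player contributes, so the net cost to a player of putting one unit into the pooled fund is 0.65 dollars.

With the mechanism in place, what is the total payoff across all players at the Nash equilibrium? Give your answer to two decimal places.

280.00 dollars

With the mechanism, a contributed unit returns (1.3/7) / 0.65 = 0.2857 per unit of net cost — still below 1 — so contributing 0 remains dominant for every player.
At the Nash equilibrium no one contributes; group total payoff = 7 × 40 = 280.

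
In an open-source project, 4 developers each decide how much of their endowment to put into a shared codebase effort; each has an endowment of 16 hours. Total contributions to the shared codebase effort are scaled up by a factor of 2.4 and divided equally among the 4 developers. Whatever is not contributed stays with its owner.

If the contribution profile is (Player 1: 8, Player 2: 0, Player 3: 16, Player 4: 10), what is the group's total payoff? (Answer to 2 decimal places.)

Total contributed: 8 + 0 + 16 + 10 = 34; total kept: 4 × 16 − 34 = 30.
The shared codebase effort pays out 2.4 × 34 = 81.60 in aggregate.
Group total = 30 + 81.60 = 111.60.

111.60 hours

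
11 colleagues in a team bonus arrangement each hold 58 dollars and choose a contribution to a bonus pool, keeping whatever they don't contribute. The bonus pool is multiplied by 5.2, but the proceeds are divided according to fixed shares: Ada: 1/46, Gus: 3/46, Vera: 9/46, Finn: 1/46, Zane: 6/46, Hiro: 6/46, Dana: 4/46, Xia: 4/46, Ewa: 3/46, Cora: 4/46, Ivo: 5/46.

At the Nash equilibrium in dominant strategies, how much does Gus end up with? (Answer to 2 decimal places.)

A player with share s gets back 5.2·s per unit contributed, so full contribution is dominant for anyone with s > 1/5.2 = 0.1923 and zero contribution is dominant for anyone below.
The only share above 0.1923 is Vera's 9/46, contributing 58; the remaining 10 contribute 0. Total contributed: 58.
Gus keeps 58 and receives 5.2 × 58 × 3/46 = 19.67 from the bonus pool, for a payoff of 77.67.

77.67 dollars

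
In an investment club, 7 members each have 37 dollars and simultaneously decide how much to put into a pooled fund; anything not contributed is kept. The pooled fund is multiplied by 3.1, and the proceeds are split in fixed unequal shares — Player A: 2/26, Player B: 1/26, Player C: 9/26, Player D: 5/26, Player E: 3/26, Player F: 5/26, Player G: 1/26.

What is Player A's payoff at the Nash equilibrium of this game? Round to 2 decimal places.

Player j's private return per contributed unit is 3.1 × (j's share). Contributing is weakly dominant for j when that share is at least 1/3.1 = 0.3226, and contributing 0 is dominant otherwise.
The only share above 0.3226 is Player C's 9/26, contributing 37; the remaining 6 contribute 0. Total contributed: 37.
Player A keeps 37 and receives 3.1 × 37 × 2/26 = 8.82 from the pooled fund, for a payoff of 45.82.

45.82 dollars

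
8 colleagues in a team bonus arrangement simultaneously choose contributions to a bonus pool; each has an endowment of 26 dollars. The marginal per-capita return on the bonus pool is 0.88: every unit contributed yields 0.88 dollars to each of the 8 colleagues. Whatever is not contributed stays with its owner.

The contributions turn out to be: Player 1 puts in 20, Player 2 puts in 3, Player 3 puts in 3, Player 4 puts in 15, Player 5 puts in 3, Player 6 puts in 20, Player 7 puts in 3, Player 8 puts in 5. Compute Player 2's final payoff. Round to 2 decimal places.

86.36 dollars

Total contributed: 20 + 3 + 3 + 15 + 3 + 20 + 3 + 5 = 72.
Each receives 0.88 × 72 = 63.36 from the bonus pool.
Player 2 keeps 26 − 3 = 23, so Player 2's payoff is 23 + 63.36 = 86.36.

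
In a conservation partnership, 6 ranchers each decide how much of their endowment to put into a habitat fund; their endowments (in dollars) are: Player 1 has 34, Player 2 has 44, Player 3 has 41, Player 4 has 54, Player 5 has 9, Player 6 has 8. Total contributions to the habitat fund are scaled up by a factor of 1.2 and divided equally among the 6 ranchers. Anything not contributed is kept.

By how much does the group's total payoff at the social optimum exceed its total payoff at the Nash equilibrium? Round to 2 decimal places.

The private return per contributed unit is 1.2/6 = 0.2000 < 1 for every player regardless of endowment, so the Nash equilibrium is zero contribution and the group total is Σ E_j = 34 + 44 + 41 + 54 + 9 + 8 = 190.
Each contributed unit returns 1.200 to the group, so the social optimum is full contribution by everyone: group total = 1.200 × 190 = 228.00.
Efficiency loss = (1.200 − 1) × 190 = 38.00.

38.00 dollars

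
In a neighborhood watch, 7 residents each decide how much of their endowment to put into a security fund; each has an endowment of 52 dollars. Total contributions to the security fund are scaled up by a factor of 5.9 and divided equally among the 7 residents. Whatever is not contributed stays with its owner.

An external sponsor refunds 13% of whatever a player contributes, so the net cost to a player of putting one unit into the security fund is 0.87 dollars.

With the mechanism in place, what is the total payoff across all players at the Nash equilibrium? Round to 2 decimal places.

364.00 dollars

Even with the mechanism, each unit contributed returns only (5.9/7) / 0.87 = 0.9688 per unit of net cost, so contributing nothing is still dominant.
At the Nash equilibrium no one contributes; group total payoff = 7 × 52 = 364.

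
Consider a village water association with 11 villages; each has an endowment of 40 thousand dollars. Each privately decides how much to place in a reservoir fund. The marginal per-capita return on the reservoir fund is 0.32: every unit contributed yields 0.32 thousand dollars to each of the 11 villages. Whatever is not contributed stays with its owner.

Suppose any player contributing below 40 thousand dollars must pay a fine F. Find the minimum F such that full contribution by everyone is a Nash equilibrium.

Given the others contribute fully, the best deviation is to contribute 0 (any partial contribution still incurs the fine and gives up units whose private return 0.32 is below 1).
Deviating from 40 to 0 saves 40 thousand dollars but forfeits the deviator's share of the drop in the reservoir fund: 0.32 × 40 = 12.80.
So the deviation gain is 40 − 12.80 = 27.20, and the fine must be at least 27.20 thousand dollars to wipe it out.

27.20 thousand dollars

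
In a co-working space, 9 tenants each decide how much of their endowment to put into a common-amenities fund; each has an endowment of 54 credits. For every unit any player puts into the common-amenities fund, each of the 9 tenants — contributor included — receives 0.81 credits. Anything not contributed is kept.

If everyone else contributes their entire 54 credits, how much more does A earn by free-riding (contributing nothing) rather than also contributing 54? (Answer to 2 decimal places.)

Switching from a contribution of 54 to 0 lets A keep an extra 54 credits, but lowers the common-amenities fund by 54, which costs A their own share of that drop: 0.81 × 54 = 43.74.
Net gain = 54 − 43.74 = 10.26. The private return per contributed unit (0.81) is below 1, so free-riding is indeed the best response regardless of what the others do.

10.26 credits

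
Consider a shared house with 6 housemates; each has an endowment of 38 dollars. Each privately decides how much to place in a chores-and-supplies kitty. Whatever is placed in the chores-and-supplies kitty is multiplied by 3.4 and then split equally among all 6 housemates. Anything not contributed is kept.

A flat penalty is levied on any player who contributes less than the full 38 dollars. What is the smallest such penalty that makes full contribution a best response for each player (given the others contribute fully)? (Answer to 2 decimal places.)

Given the others contribute fully, the best deviation is to contribute 0 (any partial contribution still incurs the fine and gives up units whose private return 0.5667 is below 1).
Deviating from 38 to 0 saves 38 dollars but forfeits the deviator's share of the drop in the chores-and-supplies kitty: 3.4/6 × 38 = 21.53.
So the deviation gain is 38 − 21.53 = 16.47, and the fine must be at least 16.47 dollars to wipe it out.

16.47 dollars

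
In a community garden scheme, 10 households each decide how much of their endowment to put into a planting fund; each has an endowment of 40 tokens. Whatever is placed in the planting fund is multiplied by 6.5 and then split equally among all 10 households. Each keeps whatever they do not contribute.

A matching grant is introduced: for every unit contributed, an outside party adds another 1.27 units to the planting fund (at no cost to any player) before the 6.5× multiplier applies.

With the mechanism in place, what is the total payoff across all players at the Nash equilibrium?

The effective private return per unit is now 6.5 × 2.27 / 10 = 1.4755 > 1, so every player's dominant strategy flips to full contribution.
At the Nash equilibrium everyone contributes 40. Group total payoff = 6.5 × 2.27 × 400 = 5902.00.

5902.00 tokens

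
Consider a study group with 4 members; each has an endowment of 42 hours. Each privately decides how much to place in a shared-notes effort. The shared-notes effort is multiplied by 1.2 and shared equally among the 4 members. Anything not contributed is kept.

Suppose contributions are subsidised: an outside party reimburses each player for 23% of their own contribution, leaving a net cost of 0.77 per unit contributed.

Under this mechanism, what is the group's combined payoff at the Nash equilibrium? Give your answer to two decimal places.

168.00 hours

The effective private return is (1.2/4) / 0.77 = 0.3896, which is still under 1, so the mechanism doesn't change anyone's dominant strategy: zero contribution.
Everyone keeps their endowment and the group total is 4 × 42 = 168.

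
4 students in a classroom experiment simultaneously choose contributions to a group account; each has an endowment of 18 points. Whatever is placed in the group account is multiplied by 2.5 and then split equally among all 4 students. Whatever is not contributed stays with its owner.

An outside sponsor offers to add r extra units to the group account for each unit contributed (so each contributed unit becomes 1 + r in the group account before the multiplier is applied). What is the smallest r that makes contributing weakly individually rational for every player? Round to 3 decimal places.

With matching at rate r, one contributed unit becomes (1 + r) in the group account and returns 2.5 × (1 + r) / 4 to the contributor.
Setting this equal to 1: 1 + r = 4/2.5 = 1.6000.
So the minimum matching rate is r = 1.6000 − 1 = 0.600.

0.600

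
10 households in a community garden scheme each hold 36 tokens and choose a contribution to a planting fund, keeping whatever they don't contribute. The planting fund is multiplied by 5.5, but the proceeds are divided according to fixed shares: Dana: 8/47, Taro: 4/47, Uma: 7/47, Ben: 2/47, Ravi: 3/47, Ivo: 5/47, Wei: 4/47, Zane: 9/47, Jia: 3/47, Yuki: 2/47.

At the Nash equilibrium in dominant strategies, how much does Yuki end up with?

A player with share s gets back 5.5·s per unit contributed, so full contribution is dominant for anyone with s > 1/5.5 = 0.1818 and zero contribution is dominant for anyone below.
Zane alone (share 9/47) is above the threshold, contributing 36; the remaining 9 contribute 0. Total contributed: 36.
Yuki keeps 36 and receives 5.5 × 36 × 2/47 = 8.43 from the planting fund, for a payoff of 44.43.

44.43 tokens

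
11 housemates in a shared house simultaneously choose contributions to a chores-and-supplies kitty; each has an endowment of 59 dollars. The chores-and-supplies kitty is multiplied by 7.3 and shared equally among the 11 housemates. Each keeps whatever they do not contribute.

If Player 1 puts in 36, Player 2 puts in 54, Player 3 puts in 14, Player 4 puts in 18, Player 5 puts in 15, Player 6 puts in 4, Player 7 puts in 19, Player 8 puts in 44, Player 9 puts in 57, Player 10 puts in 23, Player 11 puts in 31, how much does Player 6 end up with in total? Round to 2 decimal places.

Total contributed: 36 + 54 + 14 + 18 + 15 + 4 + 19 + 44 + 57 + 23 + 31 = 315.
Each receives 7.3 × 315 / 11 = 209.05 from the chores-and-supplies kitty.
Player 6 keeps 59 − 4 = 55, so Player 6's payoff is 55 + 209.05 = 264.05.

264.05 dollars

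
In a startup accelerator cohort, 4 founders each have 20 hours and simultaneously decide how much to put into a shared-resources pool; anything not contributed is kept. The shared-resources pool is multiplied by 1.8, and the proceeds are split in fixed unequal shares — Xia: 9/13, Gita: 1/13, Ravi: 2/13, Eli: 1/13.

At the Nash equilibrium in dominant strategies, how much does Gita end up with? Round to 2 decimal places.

22.77 hours

Player j's private return per contributed unit is 1.8 × (j's share). Contributing is weakly dominant for j when that share is at least 1/1.8 = 0.5556, and contributing 0 is dominant otherwise.
The only share above 0.5556 is Xia's 9/13, contributing 20; the remaining 3 contribute 0. Total contributed: 20.
Gita keeps 20 and receives 1.8 × 20 × 1/13 = 2.77 from the shared-resources pool, for a payoff of 22.77.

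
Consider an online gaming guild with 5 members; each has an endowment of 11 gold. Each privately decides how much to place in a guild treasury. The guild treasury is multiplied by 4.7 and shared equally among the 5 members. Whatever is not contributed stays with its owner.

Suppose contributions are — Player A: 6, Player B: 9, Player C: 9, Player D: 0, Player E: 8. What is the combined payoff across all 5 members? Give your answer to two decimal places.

Total contributed: 6 + 9 + 9 + 0 + 8 = 32; total kept: 5 × 11 − 32 = 23.
The guild treasury pays out 4.7 × 32 = 150.40 in aggregate.
Group total = 23 + 150.40 = 173.40.

173.40 gold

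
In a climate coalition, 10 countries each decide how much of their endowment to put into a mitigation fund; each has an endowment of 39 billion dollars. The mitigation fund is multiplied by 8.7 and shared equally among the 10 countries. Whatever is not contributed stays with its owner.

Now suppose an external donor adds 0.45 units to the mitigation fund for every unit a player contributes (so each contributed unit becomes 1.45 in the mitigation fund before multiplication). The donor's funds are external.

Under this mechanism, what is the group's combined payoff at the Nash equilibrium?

4919.85 billion dollars

Under the mechanism each unit contributed yields 8.7 × 1.45 / 10 = 1.2615 back to its contributor per unit of net cost, which exceeds 1, making full contribution the dominant choice for everyone.
At the Nash equilibrium everyone contributes 39. Group total payoff = 8.7 × 1.45 × 390 = 4919.85.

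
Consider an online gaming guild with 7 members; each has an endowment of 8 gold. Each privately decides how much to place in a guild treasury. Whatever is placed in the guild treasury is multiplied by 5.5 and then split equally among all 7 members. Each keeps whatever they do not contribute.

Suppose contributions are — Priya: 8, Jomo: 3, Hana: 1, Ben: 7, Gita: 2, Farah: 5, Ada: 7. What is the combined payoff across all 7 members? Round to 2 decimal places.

204.50 gold

Total contributed: 8 + 3 + 1 + 7 + 2 + 5 + 7 = 33; total kept: 7 × 8 − 33 = 23.
The guild treasury pays out 5.5 × 33 = 181.50 in aggregate.
Group total = 23 + 181.50 = 204.50.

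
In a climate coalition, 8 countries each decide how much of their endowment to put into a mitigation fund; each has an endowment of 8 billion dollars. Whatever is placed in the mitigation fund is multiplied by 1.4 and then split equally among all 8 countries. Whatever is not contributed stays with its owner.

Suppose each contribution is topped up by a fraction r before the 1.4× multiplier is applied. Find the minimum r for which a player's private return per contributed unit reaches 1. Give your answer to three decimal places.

With matching at rate r, one contributed unit becomes (1 + r) in the mitigation fund and returns 1.4 × (1 + r) / 8 to the contributor.
Setting this equal to 1: 1 + r = 8/1.4 = 5.7143.
So the minimum matching rate is r = 5.7143 − 1 = 4.714.

4.714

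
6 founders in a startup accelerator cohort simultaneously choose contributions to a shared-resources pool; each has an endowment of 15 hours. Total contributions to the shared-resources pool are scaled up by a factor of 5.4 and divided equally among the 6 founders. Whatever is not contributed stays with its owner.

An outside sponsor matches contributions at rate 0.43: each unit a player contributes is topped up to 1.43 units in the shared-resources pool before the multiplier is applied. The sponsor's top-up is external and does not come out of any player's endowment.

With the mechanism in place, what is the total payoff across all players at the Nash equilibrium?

The effective private return per unit is now 5.4 × 1.43 / 6 = 1.2870 > 1, so every player's dominant strategy flips to full contribution.
So the Nash equilibrium is full contribution by all 6; the group earns 5.4 × 1.43 × 90 = 694.98.

694.98 hours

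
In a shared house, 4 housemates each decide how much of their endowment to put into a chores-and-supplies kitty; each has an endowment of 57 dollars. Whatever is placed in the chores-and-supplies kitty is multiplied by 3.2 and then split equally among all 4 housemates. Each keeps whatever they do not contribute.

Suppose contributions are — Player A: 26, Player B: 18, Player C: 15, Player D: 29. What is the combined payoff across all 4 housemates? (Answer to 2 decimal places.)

Total contributed: 26 + 18 + 15 + 29 = 88; total kept: 4 × 57 − 88 = 140.
The chores-and-supplies kitty pays out 3.2 × 88 = 281.60 in aggregate.
Group total = 140 + 281.60 = 421.60.

421.60 dollars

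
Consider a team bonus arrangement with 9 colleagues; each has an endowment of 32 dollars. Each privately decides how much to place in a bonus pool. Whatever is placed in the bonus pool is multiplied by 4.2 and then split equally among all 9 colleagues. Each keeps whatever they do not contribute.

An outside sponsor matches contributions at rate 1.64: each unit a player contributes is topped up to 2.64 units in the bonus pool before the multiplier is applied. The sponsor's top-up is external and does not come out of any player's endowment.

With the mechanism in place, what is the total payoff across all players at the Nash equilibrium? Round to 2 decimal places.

3193.34 dollars

With the mechanism, a contributed unit returns 4.2 × 2.64 / 9 = 1.2320 per unit of net cost to the contributor — now above 1 — so contributing fully is weakly dominant for every player.
So the Nash equilibrium is full contribution by all 9; the group earns 4.2 × 2.64 × 288 = 3193.34.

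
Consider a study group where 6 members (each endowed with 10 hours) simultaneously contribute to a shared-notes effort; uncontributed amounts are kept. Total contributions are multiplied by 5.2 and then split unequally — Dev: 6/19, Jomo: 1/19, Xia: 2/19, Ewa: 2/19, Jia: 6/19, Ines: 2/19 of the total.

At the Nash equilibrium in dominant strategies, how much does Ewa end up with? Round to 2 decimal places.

For player j, contributing a unit is worthwhile iff 5.2 × (j's share) ≥ 1, i.e. iff j's share is at least 0.1923.
Dev and Jia clear that bar, contributing 10 each; the remaining 4 contribute 0. Total contributed: 20.
Ewa keeps 10 and receives 5.2 × 20 × 2/19 = 10.95 from the shared-notes effort, for a payoff of 20.95.

20.95 hours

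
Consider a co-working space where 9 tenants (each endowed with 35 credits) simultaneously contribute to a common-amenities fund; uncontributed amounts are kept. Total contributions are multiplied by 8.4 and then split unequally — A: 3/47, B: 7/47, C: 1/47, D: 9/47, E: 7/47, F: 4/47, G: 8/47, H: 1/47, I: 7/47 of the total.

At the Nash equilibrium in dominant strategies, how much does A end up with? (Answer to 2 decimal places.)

A player with share s gets back 8.4·s per unit contributed, so full contribution is dominant for anyone with s > 1/8.4 = 0.1190 and zero contribution is dominant for anyone below.
The shares above 0.1190 belong to B, D, E, G and I, contributing 35 each; the remaining 4 contribute 0. Total contributed: 175.
A keeps 35 and receives 8.4 × 175 × 3/47 = 93.83 from the common-amenities fund, for a payoff of 128.83.

128.83 credits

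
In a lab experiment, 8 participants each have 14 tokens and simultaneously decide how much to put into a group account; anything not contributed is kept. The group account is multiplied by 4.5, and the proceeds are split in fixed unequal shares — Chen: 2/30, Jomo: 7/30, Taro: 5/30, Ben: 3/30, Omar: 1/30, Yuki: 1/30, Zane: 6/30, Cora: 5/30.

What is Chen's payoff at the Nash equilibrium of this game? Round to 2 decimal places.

18.20 tokens

For player j, contributing a unit is worthwhile iff 4.5 × (j's share) ≥ 1, i.e. iff j's share is at least 0.2222.
Only Jomo (7/30) clears that bar, contributing 14; the remaining 7 contribute 0. Total contributed: 14.
Chen keeps 14 and receives 4.5 × 14 × 2/30 = 4.20 from the group account, for a payoff of 18.20.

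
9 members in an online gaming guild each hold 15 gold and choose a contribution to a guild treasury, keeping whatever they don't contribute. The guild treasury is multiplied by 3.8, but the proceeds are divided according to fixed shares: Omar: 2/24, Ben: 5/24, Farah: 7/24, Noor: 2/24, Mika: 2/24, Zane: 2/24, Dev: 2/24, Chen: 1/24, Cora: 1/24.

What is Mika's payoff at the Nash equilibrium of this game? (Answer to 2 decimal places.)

19.75 gold

A player with share s gets back 3.8·s per unit contributed, so full contribution is dominant for anyone with s > 1/3.8 = 0.2632 and zero contribution is dominant for anyone below.
Farah alone (share 7/24) is above the threshold, contributing 15; the remaining 8 contribute 0. Total contributed: 15.
Mika keeps 15 and receives 3.8 × 15 × 2/24 = 4.75 from the guild treasury, for a payoff of 19.75.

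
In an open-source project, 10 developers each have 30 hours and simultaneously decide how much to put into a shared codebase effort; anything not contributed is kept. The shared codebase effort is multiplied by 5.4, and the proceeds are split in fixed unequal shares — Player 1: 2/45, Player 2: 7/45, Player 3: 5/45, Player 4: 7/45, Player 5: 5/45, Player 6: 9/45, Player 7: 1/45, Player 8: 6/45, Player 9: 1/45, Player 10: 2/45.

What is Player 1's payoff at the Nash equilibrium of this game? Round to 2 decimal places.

37.20 hours

Each unit j contributes comes back to j as 5.4 × (j's share), so j prefers to contribute only if that share exceeds 1/5.4 = 0.1852; otherwise keeping the unit dominates.
Player 6 alone (share 9/45) is above the threshold, contributing 30; the remaining 9 contribute 0. Total contributed: 30.
Player 1 keeps 30 and receives 5.4 × 30 × 2/45 = 7.20 from the shared codebase effort, for a payoff of 37.20.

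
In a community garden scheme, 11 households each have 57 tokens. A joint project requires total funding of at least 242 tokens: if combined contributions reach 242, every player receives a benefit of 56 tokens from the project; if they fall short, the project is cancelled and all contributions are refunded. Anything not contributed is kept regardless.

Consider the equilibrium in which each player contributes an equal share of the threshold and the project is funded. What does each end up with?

91 tokens

Equal share of the threshold: 242/11 = 22.
At this profile no one gains by cutting their contribution: any cut drops the total below 242, the project is cancelled, contributions are refunded, and the deviator ends with 57, which is less than 57 − 22 + 56 = 91. Contributing more than 22 just wastes the excess. So contributing exactly 22 is a best response.
Each player's payoff: 57 − 22 + 56 = 91.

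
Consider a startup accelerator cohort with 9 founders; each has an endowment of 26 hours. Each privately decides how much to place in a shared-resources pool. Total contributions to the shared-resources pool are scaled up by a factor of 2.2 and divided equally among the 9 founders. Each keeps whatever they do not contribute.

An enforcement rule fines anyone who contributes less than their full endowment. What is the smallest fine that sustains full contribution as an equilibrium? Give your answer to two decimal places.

Given the others contribute fully, the best deviation is to contribute 0 (any partial contribution still incurs the fine and gives up units whose private return 0.2444 is below 1).
Deviating from 26 to 0 saves 26 hours but forfeits the deviator's share of the drop in the shared-resources pool: 2.2/9 × 26 = 6.36.
So the deviation gain is 26 − 6.36 = 19.64, and the fine must be at least 19.64 hours to wipe it out.

19.64 hours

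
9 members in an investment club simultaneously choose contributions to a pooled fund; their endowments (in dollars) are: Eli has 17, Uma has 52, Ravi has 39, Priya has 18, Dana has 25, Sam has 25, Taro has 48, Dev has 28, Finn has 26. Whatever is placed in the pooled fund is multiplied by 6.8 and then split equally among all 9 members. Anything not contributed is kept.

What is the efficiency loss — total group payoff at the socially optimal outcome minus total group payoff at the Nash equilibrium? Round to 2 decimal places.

The private return per contributed unit is 6.8/9 = 0.7556 < 1 for every player regardless of endowment, so the Nash equilibrium is zero contribution and the group total is Σ E_j = 17 + 52 + 39 + 18 + 25 + 25 + 48 + 28 + 26 = 278.
Each contributed unit returns 6.800 to the group, so the social optimum is full contribution by everyone: group total = 6.800 × 278 = 1890.40.
Efficiency loss = (6.800 − 1) × 278 = 1612.40.

1612.40 dollars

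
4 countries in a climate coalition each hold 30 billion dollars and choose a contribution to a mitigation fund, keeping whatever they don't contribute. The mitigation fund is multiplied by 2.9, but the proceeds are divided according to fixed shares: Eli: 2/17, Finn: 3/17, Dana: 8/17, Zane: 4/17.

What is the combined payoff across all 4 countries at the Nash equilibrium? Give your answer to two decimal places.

For player j, contributing a unit is worthwhile iff 2.9 × (j's share) ≥ 1, i.e. iff j's share is at least 0.3448.
Only Dana (8/17) clears that bar, contributing 30; the remaining 3 contribute 0. Total contributed: 30.
The mitigation fund pays out 2.9 × 30 = 87.00 in total (split across the unequal shares, but the aggregate is all that matters for the group sum).
The 3 free-riders keep 30 each, adding 90. Group total = 90 + 87.00 = 177.00.

177.00 billion dollars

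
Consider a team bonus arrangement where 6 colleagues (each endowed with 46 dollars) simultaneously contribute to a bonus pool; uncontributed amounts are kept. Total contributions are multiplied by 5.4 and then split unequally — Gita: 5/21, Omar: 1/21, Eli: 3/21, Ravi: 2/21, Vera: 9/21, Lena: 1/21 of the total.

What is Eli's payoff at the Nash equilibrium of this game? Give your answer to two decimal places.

116.97 dollars

Player j's private return per contributed unit is 5.4 × (j's share). Contributing is weakly dominant for j when that share is at least 1/5.4 = 0.1852, and contributing 0 is dominant otherwise.
Gita and Vera clear that bar, contributing 46 each; the remaining 4 contribute 0. Total contributed: 92.
Eli keeps 46 and receives 5.4 × 92 × 3/21 = 70.97 from the bonus pool, for a payoff of 116.97.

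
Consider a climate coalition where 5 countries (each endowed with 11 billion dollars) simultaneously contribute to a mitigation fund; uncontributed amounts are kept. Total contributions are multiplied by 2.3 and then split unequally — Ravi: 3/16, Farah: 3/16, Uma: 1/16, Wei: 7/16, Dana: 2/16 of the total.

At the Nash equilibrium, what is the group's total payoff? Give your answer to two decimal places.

69.30 billion dollars

Player j's private return per contributed unit is 2.3 × (j's share). Contributing is weakly dominant for j when that share is at least 1/2.3 = 0.4348, and contributing 0 is dominant otherwise.
The only share above 0.4348 is Wei's 7/16, contributing 11; the remaining 4 contribute 0. Total contributed: 11.
The mitigation fund pays out 2.3 × 11 = 25.30 in total (split across the unequal shares, but the aggregate is all that matters for the group sum).
The 4 free-riders keep 11 each, adding 44. Group total = 44 + 25.30 = 69.30.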